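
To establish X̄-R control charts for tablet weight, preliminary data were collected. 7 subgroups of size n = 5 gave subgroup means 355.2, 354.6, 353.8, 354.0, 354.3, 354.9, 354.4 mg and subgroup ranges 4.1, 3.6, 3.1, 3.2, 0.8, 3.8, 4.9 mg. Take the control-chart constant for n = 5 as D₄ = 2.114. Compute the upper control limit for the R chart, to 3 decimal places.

R̄ = (4.1 + 3.6 + 3.1 + 3.2 + 0.8 + 3.8 + 4.9) / 7 = 23.5000 / 7 = 3.3571
UCL_R = D₄·R̄ = 2.114 × 3.3571 = 7.0970

7.097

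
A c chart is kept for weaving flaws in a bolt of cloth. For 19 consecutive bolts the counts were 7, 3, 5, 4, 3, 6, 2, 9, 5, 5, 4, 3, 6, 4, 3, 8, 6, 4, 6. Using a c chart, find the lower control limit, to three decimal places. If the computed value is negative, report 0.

c̄ = (7 + 3 + 5 + 4 + 3 + 6 + 2 + 9 + 5 + 5 + 4 + 3 + 6 + 4 + 3 + 8 + 6 + 4 + 6) / 19 = 93 / 19 = 4.8947
LCL = c̄ − 3√c̄ = 4.8947 − 3 × 2.2124 = -1.7425 → 0 (cannot be negative)

0.000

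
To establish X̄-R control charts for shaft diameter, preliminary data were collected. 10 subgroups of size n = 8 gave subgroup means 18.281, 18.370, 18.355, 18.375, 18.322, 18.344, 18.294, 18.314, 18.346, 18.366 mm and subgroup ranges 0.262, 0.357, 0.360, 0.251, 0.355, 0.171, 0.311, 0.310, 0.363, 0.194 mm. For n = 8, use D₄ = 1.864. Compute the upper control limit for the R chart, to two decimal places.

R̄ = (0.262 + 0.357 + 0.360 + 0.251 + 0.355 + 0.171 + 0.311 + 0.310 + 0.363 + 0.194) / 10 = 2.9340 / 10 = 0.2934
UCL_R = D₄·R̄ = 1.864 × 0.2934 = 0.5469

0.55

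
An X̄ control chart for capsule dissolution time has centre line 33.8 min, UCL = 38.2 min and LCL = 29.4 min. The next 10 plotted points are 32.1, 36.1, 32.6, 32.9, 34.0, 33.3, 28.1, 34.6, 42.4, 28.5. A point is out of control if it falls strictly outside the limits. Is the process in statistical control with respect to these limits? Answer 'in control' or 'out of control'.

Compare each point to [29.4, 38.2]: sample 7 = 28.1 < LCL; sample 9 = 42.4 > UCL; sample 10 = 28.5 < LCL.

out of control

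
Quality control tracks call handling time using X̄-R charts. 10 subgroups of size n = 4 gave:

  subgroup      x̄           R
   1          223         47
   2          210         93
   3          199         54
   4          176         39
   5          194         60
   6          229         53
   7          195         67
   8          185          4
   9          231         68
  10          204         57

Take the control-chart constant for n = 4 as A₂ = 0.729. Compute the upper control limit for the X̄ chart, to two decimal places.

244.11

X̄̄ = (223 + 210 + 199 + 176 + 194 + 229 + 195 + 185 + 231 + 204) / 10 = 2046.0000 / 10 = 204.6000
R̄ = (47 + 93 + 54 + 39 + 60 + 53 + 67 + 4 + 68 + 57) / 10 = 542.0000 / 10 = 54.2000
UCL = X̄̄ + A₂·R̄ = 204.6000 + 0.729 × 54.2000 = 244.1118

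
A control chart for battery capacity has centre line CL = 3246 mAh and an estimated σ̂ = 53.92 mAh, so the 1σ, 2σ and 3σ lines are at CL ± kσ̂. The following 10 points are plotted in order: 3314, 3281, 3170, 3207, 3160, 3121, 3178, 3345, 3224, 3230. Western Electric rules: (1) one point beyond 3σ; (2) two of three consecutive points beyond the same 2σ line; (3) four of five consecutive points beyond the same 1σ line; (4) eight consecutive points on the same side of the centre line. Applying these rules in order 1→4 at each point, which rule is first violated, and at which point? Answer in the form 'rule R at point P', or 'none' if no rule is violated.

Zone of each point (C = within 1σ̂, B = 1σ̂–2σ̂, A = 2σ̂–3σ̂, * = beyond 3σ̂; sign = side of CL): 1:+B, 2:+C, 3:-B, 4:-C, 5:-B, 6:-A, 7:-B, 8:+B, 9:-C, 10:-C
Rule 3 (four of five consecutive points beyond the same 1σ limit) is satisfied at point 7.

rule 3 at point 7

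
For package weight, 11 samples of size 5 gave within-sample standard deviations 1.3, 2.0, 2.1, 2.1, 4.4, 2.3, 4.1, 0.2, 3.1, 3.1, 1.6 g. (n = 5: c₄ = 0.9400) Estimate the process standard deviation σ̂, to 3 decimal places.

s̄ = (1.3 + 2.0 + 2.1 + 2.1 + 4.4 + 2.3 + 4.1 + 0.2 + 3.1 + 3.1 + 1.6) / 11 = 2.3909
σ̂ = s̄ / c₄ = 2.3909 / 0.9400 = 2.5435

2.544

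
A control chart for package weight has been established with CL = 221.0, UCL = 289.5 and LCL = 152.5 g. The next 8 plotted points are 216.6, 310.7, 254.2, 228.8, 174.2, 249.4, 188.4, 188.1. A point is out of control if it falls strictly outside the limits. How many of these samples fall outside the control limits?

Compare each point to [152.5, 289.5]: sample 2 = 310.7 > UCL.

1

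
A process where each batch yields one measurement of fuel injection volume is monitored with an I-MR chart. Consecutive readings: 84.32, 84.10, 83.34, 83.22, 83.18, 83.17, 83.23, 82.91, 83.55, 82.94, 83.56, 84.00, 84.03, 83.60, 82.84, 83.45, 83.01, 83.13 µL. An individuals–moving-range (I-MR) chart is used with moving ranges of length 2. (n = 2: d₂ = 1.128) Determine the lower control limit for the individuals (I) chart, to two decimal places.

82.45

X̄ = (84.32 + 84.10 + 83.34 + 83.22 + 83.18 + 83.17 + 83.23 + 82.91 + 83.55 + 82.94 + 83.56 + 84.00 + 84.03 + 83.60 + 82.84 + 83.45 + 83.01 + 83.13) / 18 = 83.4211
Moving ranges: 0.22, 0.76, 0.12, 0.04, 0.01, 0.06, 0.32, 0.64, 0.61, 0.62, 0.44, 0.03, 0.43, 0.76, 0.61, 0.44, 0.12; M̄R̄ = 6.2300 / 17 = 0.3665
LCL = X̄ − 3·M̄R̄/d₂ = 83.4211 − 3 × 0.3665 / 1.128 = 82.4465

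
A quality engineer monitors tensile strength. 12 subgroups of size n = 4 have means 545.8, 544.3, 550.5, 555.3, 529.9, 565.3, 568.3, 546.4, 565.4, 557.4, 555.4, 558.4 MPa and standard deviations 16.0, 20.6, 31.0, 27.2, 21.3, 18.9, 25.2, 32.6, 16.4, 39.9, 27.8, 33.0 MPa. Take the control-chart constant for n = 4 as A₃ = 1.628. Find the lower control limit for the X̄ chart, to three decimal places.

X̄̄ = (545.8 + 544.3 + 550.5 + 555.3 + 529.9 + 565.3 + 568.3 + 546.4 + 565.4 + 557.4 + 555.4 + 558.4) / 12 = 553.5333
s̄ = (16.0 + 20.6 + 31.0 + 27.2 + 21.3 + 18.9 + 25.2 + 32.6 + 16.4 + 39.9 + 27.8 + 33.0) / 12 = 25.8250
LCL = X̄̄ − A₃·s̄ = 553.5333 − 1.628 × 25.8250 = 511.4902

511.490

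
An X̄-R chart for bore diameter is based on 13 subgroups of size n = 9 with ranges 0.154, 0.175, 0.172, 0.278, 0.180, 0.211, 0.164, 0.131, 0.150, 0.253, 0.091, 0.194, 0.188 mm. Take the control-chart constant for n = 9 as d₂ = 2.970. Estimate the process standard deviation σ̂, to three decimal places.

R̄ = (0.154 + 0.175 + 0.172 + 0.278 + 0.180 + 0.211 + 0.164 + 0.131 + 0.150 + 0.253 + 0.091 + 0.194 + 0.188) / 13 = 0.1801
σ̂ = R̄ / d₂ = 0.1801 / 2.970 = 0.0606

0.061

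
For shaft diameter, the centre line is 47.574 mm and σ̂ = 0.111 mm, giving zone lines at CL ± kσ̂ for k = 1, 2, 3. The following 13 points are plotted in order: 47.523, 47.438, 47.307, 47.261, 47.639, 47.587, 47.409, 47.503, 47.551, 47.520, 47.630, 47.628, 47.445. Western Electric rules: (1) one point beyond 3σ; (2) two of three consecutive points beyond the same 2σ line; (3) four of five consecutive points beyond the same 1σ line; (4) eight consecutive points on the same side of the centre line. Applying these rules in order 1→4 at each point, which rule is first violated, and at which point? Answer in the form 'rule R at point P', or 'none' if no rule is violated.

Zone of each point (C = within 1σ̂, B = 1σ̂–2σ̂, A = 2σ̂–3σ̂, * = beyond 3σ̂; sign = side of CL): 1:-C, 2:-B, 3:-A, 4:-A, 5:+C, 6:+C, 7:-B, 8:-C, 9:-C, 10:-C, 11:+C, 12:+C, 13:-B
Rule 2 (two of three consecutive points beyond the same 2σ limit) is satisfied at point 4.

rule 2 at point 4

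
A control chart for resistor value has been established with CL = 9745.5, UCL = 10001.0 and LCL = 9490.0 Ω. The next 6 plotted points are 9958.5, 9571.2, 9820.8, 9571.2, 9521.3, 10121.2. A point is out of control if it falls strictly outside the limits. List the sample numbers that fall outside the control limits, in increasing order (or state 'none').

6

Compare each point to [9490.0, 10001.0]: sample 6 = 10121.2 > UCL.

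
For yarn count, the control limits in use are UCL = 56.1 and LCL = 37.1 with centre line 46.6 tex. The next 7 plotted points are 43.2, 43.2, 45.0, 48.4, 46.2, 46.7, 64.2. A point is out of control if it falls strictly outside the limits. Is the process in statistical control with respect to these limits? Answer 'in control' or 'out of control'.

Compare each point to [37.1, 56.1]: sample 7 = 64.2 > UCL.

out of control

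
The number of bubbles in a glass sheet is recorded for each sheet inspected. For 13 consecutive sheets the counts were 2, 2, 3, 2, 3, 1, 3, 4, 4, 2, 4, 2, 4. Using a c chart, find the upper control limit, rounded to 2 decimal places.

7.76

c̄ = (2 + 2 + 3 + 2 + 3 + 1 + 3 + 4 + 4 + 2 + 4 + 2 + 4) / 13 = 36 / 13 = 2.7692
UCL = c̄ + 3√c̄ = 2.7692 + 3 × √2.7692 = 2.7692 + 3 × 1.6641 = 7.7615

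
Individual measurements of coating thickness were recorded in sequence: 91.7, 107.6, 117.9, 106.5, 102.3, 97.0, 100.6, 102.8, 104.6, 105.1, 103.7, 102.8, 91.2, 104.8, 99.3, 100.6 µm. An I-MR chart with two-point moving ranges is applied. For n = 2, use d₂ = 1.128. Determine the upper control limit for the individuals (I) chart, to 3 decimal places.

X̄ = (91.7 + 107.6 + 117.9 + 106.5 + 102.3 + 97.0 + 100.6 + 102.8 + 104.6 + 105.1 + 103.7 + 102.8 + 91.2 + 104.8 + 99.3 + 100.6) / 16 = 102.4062
Moving ranges: 15.9, 10.3, 11.4, 4.2, 5.3, 3.6, 2.2, 1.8, 0.5, 1.4, 0.9, 11.6, 13.6, 5.5, 1.3; M̄R̄ = 89.5000 / 15 = 5.9667
UCL = X̄ + 3·M̄R̄/d₂ = 102.4062 + 3 × 5.9667 / 1.128 = 118.2750

118.275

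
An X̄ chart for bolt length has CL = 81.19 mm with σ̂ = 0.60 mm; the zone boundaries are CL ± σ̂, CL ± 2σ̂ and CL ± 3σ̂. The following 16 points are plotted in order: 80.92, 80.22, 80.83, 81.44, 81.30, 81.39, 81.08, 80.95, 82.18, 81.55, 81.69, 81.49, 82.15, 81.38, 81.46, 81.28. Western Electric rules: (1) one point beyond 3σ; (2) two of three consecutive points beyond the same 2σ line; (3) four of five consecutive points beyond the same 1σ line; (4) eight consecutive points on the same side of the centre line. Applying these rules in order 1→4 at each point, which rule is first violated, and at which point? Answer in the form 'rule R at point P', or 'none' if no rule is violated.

rule 4 at point 16

Zone of each point (C = within 1σ̂, B = 1σ̂–2σ̂, A = 2σ̂–3σ̂, * = beyond 3σ̂; sign = side of CL): 1:-C, 2:-B, 3:-C, 4:+C, 5:+C, 6:+C, 7:-C, 8:-C, 9:+B, 10:+C, 11:+C, 12:+C, 13:+B, 14:+C, 15:+C, 16:+C
Rule 4 (eight consecutive points on the same side of the centre line) is satisfied at point 16.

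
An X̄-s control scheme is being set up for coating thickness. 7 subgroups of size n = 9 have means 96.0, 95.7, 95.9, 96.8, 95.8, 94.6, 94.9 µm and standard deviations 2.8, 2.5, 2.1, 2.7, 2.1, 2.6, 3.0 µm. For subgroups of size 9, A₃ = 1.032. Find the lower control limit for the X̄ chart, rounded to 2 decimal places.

X̄̄ = (96.0 + 95.7 + 95.9 + 96.8 + 95.8 + 94.6 + 94.9) / 7 = 95.6714
s̄ = (2.8 + 2.5 + 2.1 + 2.7 + 2.1 + 2.6 + 3.0) / 7 = 2.5429
LCL = X̄̄ − A₃·s̄ = 95.6714 − 1.032 × 2.5429 = 93.0472

93.05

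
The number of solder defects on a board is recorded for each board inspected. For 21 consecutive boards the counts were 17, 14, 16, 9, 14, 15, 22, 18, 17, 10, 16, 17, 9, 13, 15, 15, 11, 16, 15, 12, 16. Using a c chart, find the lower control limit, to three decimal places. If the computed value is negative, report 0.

3.149

c̄ = (17 + 14 + 16 + 9 + 14 + 15 + 22 + 18 + 17 + 10 + 16 + 17 + 9 + 13 + 15 + 15 + 11 + 16 + 15 + 12 + 16) / 21 = 307 / 21 = 14.6190
LCL = c̄ − 3√c̄ = 14.6190 − 3 × 3.8235 = 3.1486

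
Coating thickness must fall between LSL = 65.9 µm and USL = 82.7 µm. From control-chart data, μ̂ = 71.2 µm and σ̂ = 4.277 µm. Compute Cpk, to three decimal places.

0.413

Cpu = (USL − μ̂) / (3σ̂) = (82.7 − 71.2) / (3 × 4.277) = 0.8963; Cpl = (μ̂ − LSL) / (3σ̂) = (71.2 − 65.9) / (3 × 4.277) = 0.4131; Cpk = min(Cpu, Cpl) = 0.4131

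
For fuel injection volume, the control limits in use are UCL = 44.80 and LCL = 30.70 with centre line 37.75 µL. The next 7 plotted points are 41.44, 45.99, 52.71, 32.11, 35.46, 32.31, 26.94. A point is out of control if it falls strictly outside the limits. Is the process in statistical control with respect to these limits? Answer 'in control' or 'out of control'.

out of control

Compare each point to [30.70, 44.80]: sample 2 = 45.99 > UCL; sample 3 = 52.71 > UCL; sample 7 = 26.94 < LCL.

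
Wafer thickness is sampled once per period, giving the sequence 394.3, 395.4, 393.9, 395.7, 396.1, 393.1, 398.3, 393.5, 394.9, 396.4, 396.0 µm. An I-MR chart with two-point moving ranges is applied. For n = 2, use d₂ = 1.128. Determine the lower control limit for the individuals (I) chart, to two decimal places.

389.62

X̄ = (394.3 + 395.4 + 393.9 + 395.7 + 396.1 + 393.1 + 398.3 + 393.5 + 394.9 + 396.4 + 396.0) / 11 = 395.2364
Moving ranges: 1.1, 1.5, 1.8, 0.4, 3.0, 5.2, 4.8, 1.4, 1.5, 0.4; M̄R̄ = 21.1000 / 10 = 2.1100
LCL = X̄ − 3·M̄R̄/d₂ = 395.2364 − 3 × 2.1100 / 1.128 = 389.6247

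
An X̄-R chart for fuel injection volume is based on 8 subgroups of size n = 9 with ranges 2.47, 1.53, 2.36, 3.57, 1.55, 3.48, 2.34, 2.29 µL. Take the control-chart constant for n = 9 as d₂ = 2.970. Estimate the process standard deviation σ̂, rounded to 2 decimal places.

R̄ = (2.47 + 1.53 + 2.36 + 3.57 + 1.55 + 3.48 + 2.34 + 2.29) / 8 = 2.4487
σ̂ = R̄ / d₂ = 2.4487 / 2.970 = 0.8245

0.82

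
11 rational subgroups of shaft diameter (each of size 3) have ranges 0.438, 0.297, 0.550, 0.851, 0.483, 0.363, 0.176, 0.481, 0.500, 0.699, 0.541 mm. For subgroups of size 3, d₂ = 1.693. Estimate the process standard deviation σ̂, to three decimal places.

0.289

R̄ = (0.438 + 0.297 + 0.550 + 0.851 + 0.483 + 0.363 + 0.176 + 0.481 + 0.500 + 0.699 + 0.541) / 11 = 0.4890
σ̂ = R̄ / d₂ = 0.4890 / 1.693 = 0.2888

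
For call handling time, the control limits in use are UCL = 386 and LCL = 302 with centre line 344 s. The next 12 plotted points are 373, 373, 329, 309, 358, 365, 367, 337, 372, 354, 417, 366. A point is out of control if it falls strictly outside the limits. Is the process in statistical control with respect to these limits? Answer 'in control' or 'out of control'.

Compare each point to [302, 386]: sample 11 = 417 > UCL.

out of control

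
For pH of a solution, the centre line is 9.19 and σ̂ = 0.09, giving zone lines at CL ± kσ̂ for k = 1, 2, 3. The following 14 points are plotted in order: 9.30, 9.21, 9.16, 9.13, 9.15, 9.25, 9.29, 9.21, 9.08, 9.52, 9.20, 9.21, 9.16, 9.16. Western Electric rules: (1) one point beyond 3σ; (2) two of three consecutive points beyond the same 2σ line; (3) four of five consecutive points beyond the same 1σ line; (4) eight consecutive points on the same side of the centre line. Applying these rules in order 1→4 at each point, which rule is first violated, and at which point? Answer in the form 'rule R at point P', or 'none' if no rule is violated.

Zone of each point (C = within 1σ̂, B = 1σ̂–2σ̂, A = 2σ̂–3σ̂, * = beyond 3σ̂; sign = side of CL): 1:+B, 2:+C, 3:-C, 4:-C, 5:-C, 6:+C, 7:+B, 8:+C, 9:-B, 10:+*, 11:+C, 12:+C, 13:-C, 14:-C
Rule 1 (one point beyond the 3σ limits) is satisfied at point 10.

rule 1 at point 10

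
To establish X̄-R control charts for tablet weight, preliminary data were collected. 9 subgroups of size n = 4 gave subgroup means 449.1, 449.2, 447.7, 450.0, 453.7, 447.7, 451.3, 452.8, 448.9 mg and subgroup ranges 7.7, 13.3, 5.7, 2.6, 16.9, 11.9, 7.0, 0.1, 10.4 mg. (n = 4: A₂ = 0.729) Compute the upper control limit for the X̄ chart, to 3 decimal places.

456.168

X̄̄ = (449.1 + 449.2 + 447.7 + 450.0 + 453.7 + 447.7 + 451.3 + 452.8 + 448.9) / 9 = 4050.4000 / 9 = 450.0444
R̄ = (7.7 + 13.3 + 5.7 + 2.6 + 16.9 + 11.9 + 7.0 + 0.1 + 10.4) / 9 = 75.6000 / 9 = 8.4000
UCL = X̄̄ + A₂·R̄ = 450.0444 + 0.729 × 8.4000 = 456.1680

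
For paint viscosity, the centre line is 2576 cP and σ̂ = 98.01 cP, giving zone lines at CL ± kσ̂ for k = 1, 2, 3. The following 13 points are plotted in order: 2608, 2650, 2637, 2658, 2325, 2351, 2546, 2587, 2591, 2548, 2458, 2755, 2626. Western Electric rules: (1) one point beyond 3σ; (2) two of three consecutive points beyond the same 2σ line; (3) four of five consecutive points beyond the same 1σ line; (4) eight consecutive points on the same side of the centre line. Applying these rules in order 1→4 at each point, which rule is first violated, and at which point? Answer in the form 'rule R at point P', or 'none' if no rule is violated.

rule 2 at point 6

Zone of each point (C = within 1σ̂, B = 1σ̂–2σ̂, A = 2σ̂–3σ̂, * = beyond 3σ̂; sign = side of CL): 1:+C, 2:+C, 3:+C, 4:+C, 5:-A, 6:-A, 7:-C, 8:+C, 9:+C, 10:-C, 11:-B, 12:+B, 13:+C
Rule 2 (two of three consecutive points beyond the same 2σ limit) is satisfied at point 6.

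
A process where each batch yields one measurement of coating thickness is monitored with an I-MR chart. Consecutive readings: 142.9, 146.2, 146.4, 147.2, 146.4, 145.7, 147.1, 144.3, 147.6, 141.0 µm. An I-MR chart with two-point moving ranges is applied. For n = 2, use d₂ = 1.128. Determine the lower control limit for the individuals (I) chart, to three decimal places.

X̄ = (142.9 + 146.2 + 146.4 + 147.2 + 146.4 + 145.7 + 147.1 + 144.3 + 147.6 + 141.0) / 10 = 145.4800
Moving ranges: 3.3, 0.2, 0.8, 0.8, 0.7, 1.4, 2.8, 3.3, 6.6; M̄R̄ = 19.9000 / 9 = 2.2111
LCL = X̄ − 3·M̄R̄/d₂ = 145.4800 − 3 × 2.2111 / 1.128 = 139.5994

139.599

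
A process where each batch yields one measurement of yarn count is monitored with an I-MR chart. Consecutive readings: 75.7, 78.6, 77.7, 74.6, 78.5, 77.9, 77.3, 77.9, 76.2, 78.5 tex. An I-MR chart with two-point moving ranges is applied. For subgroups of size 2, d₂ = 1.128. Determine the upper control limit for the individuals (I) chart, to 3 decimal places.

X̄ = (75.7 + 78.6 + 77.7 + 74.6 + 78.5 + 77.9 + 77.3 + 77.9 + 76.2 + 78.5) / 10 = 77.2900
Moving ranges: 2.9, 0.9, 3.1, 3.9, 0.6, 0.6, 0.6, 1.7, 2.3; M̄R̄ = 16.6000 / 9 = 1.8444
UCL = X̄ + 3·M̄R̄/d₂ = 77.2900 + 3 × 1.8444 / 1.128 = 82.1954

82.195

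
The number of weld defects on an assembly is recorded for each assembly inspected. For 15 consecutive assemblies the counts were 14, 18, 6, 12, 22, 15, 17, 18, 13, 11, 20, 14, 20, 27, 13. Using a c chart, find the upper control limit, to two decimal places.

c̄ = (14 + 18 + 6 + 12 + 22 + 15 + 17 + 18 + 13 + 11 + 20 + 14 + 20 + 27 + 13) / 15 = 240 / 15 = 16.0000
UCL = c̄ + 3√c̄ = 16.0000 + 3 × √16.0000 = 16.0000 + 3 × 4.0000 = 28.0000

28.00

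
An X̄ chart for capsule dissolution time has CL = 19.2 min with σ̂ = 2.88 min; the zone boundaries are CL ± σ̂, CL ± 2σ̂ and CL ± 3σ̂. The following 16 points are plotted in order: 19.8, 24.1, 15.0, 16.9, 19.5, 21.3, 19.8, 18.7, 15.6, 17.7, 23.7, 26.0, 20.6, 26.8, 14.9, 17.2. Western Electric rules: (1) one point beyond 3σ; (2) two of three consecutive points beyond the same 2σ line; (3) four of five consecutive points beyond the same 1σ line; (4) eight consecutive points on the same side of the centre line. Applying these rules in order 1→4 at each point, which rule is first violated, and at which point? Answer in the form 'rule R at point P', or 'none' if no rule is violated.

rule 2 at point 14

Zone of each point (C = within 1σ̂, B = 1σ̂–2σ̂, A = 2σ̂–3σ̂, * = beyond 3σ̂; sign = side of CL): 1:+C, 2:+B, 3:-B, 4:-C, 5:+C, 6:+C, 7:+C, 8:-C, 9:-B, 10:-C, 11:+B, 12:+A, 13:+C, 14:+A, 15:-B, 16:-C
Rule 2 (two of three consecutive points beyond the same 2σ limit) is satisfied at point 14.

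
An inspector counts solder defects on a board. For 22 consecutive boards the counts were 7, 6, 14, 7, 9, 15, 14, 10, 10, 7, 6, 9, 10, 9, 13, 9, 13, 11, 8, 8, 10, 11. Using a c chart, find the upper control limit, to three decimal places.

c̄ = (7 + 6 + 14 + 7 + 9 + 15 + 14 + 10 + 10 + 7 + 6 + 9 + 10 + 9 + 13 + 9 + 13 + 11 + 8 + 8 + 10 + 11) / 22 = 216 / 22 = 9.8182
UCL = c̄ + 3√c̄ = 9.8182 + 3 × √9.8182 = 9.8182 + 3 × 3.1334 = 19.2184

19.218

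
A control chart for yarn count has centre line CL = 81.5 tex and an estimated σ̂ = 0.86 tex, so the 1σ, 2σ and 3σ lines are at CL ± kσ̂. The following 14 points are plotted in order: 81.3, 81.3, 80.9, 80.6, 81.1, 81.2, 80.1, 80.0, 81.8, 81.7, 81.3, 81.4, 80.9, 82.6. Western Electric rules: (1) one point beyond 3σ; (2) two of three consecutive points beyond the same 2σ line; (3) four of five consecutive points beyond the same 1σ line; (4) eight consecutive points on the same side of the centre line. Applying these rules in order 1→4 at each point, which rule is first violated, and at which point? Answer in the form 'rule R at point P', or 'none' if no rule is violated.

rule 4 at point 8

Zone of each point (C = within 1σ̂, B = 1σ̂–2σ̂, A = 2σ̂–3σ̂, * = beyond 3σ̂; sign = side of CL): 1:-C, 2:-C, 3:-C, 4:-B, 5:-C, 6:-C, 7:-B, 8:-B, 9:+C, 10:+C, 11:-C, 12:-C, 13:-C, 14:+B
Rule 4 (eight consecutive points on the same side of the centre line) is satisfied at point 8.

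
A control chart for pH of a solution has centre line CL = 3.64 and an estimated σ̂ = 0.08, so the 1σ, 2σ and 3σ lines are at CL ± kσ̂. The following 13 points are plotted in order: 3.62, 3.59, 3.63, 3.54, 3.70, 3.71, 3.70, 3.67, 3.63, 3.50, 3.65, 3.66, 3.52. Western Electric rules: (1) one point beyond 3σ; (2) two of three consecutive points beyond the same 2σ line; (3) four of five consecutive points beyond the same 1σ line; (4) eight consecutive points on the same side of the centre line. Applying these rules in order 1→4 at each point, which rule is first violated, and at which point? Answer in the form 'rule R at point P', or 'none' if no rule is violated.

none

Zone of each point (C = within 1σ̂, B = 1σ̂–2σ̂, A = 2σ̂–3σ̂, * = beyond 3σ̂; sign = side of CL): 1:-C, 2:-C, 3:-C, 4:-B, 5:+C, 6:+C, 7:+C, 8:+C, 9:-C, 10:-B, 11:+C, 12:+C, 13:-B
No rule fires across all 13 points.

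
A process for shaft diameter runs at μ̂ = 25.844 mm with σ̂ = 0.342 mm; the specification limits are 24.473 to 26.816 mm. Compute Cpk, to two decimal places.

0.95

Cpu = (USL − μ̂) / (3σ̂) = (26.816 − 25.844) / (3 × 0.342) = 0.9474; Cpl = (μ̂ − LSL) / (3σ̂) = (25.844 − 24.473) / (3 × 0.342) = 1.3363; Cpk = min(Cpu, Cpl) = 0.9474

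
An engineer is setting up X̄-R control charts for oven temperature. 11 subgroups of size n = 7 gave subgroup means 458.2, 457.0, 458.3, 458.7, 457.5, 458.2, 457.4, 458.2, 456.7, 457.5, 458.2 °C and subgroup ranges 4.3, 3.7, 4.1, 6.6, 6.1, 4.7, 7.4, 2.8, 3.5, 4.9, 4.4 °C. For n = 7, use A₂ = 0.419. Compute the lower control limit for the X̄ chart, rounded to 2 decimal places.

455.81

X̄̄ = (458.2 + 457.0 + 458.3 + 458.7 + 457.5 + 458.2 + 457.4 + 458.2 + 456.7 + 457.5 + 458.2) / 11 = 5035.9000 / 11 = 457.8091
R̄ = (4.3 + 3.7 + 4.1 + 6.6 + 6.1 + 4.7 + 7.4 + 2.8 + 3.5 + 4.9 + 4.4) / 11 = 52.5000 / 11 = 4.7727
LCL = X̄̄ − A₂·R̄ = 457.8091 − 0.419 × 4.7727 = 455.8093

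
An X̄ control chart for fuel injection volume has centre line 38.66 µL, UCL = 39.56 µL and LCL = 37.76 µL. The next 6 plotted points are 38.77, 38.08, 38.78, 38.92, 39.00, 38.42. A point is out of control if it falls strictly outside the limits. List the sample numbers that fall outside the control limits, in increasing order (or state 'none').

none

All 6 points lie within [37.76, 39.56].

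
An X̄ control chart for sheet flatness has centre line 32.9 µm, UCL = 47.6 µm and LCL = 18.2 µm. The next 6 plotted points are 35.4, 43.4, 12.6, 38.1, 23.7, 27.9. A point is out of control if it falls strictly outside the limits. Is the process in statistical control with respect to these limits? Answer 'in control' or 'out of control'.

out of control

Compare each point to [18.2, 47.6]: sample 3 = 12.6 < LCL.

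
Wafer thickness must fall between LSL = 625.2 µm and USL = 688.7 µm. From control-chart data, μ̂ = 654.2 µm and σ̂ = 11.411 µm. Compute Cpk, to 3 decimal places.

0.847

Cpu = (USL − μ̂) / (3σ̂) = (688.7 − 654.2) / (3 × 11.411) = 1.0078; Cpl = (μ̂ − LSL) / (3σ̂) = (654.2 − 625.2) / (3 × 11.411) = 0.8471; Cpk = min(Cpu, Cpl) = 0.8471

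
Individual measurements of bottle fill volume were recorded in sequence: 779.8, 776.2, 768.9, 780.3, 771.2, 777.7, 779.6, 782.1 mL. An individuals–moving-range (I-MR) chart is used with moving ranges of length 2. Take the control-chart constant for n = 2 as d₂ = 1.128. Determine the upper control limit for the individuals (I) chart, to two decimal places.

793.05

X̄ = (779.8 + 776.2 + 768.9 + 780.3 + 771.2 + 777.7 + 779.6 + 782.1) / 8 = 776.9750
Moving ranges: 3.6, 7.3, 11.4, 9.1, 6.5, 1.9, 2.5; M̄R̄ = 42.3000 / 7 = 6.0429
UCL = X̄ + 3·M̄R̄/d₂ = 776.9750 + 3 × 6.0429 / 1.128 = 793.0464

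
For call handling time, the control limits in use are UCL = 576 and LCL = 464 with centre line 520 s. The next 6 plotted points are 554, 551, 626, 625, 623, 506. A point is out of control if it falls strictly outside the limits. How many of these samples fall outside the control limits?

Compare each point to [464, 576]: sample 3 = 626 > UCL; sample 4 = 625 > UCL; sample 5 = 623 > UCL.

3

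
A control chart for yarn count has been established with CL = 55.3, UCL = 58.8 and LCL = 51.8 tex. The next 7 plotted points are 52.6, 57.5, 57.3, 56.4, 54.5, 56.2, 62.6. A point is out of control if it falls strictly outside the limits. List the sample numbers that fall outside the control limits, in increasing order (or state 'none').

7

Compare each point to [51.8, 58.8]: sample 7 = 62.6 > UCL.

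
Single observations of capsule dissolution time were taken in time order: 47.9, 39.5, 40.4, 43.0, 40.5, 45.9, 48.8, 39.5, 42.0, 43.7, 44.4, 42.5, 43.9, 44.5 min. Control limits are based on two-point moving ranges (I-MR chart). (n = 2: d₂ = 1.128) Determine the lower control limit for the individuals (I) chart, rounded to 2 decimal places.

X̄ = (47.9 + 39.5 + 40.4 + 43.0 + 40.5 + 45.9 + 48.8 + 39.5 + 42.0 + 43.7 + 44.4 + 42.5 + 43.9 + 44.5) / 14 = 43.3214
Moving ranges: 8.4, 0.9, 2.6, 2.5, 5.4, 2.9, 9.3, 2.5, 1.7, 0.7, 1.9, 1.4, 0.6; M̄R̄ = 40.8000 / 13 = 3.1385
LCL = X̄ − 3·M̄R̄/d₂ = 43.3214 − 3 × 3.1385 / 1.128 = 34.9745

34.97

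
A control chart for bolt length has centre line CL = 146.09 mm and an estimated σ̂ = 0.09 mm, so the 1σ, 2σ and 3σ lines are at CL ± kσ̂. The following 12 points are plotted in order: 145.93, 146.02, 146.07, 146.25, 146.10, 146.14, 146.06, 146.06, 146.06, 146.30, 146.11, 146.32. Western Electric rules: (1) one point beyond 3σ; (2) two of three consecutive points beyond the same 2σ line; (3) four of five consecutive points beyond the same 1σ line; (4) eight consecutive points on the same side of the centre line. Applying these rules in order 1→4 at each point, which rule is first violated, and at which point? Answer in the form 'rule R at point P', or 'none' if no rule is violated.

Zone of each point (C = within 1σ̂, B = 1σ̂–2σ̂, A = 2σ̂–3σ̂, * = beyond 3σ̂; sign = side of CL): 1:-B, 2:-C, 3:-C, 4:+B, 5:+C, 6:+C, 7:-C, 8:-C, 9:-C, 10:+A, 11:+C, 12:+A
Rule 2 (two of three consecutive points beyond the same 2σ limit) is satisfied at point 12.

rule 2 at point 12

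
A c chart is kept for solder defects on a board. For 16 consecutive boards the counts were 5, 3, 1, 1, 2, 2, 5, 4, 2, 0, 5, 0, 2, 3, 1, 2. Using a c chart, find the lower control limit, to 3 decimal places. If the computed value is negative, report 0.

0.000

c̄ = (5 + 3 + 1 + 1 + 2 + 2 + 5 + 4 + 2 + 0 + 5 + 0 + 2 + 3 + 1 + 2) / 16 = 38 / 16 = 2.3750
LCL = c̄ − 3√c̄ = 2.3750 − 3 × 1.5411 = -2.2483 → 0 (cannot be negative)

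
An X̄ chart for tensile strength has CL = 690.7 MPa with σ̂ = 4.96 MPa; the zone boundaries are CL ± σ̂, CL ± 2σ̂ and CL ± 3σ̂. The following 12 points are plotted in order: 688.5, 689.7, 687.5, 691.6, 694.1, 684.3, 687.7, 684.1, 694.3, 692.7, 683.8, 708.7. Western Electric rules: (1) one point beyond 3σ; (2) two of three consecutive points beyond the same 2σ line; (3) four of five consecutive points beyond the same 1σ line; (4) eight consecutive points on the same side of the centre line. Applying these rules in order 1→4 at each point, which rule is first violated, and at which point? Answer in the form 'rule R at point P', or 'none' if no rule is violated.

rule 1 at point 12

Zone of each point (C = within 1σ̂, B = 1σ̂–2σ̂, A = 2σ̂–3σ̂, * = beyond 3σ̂; sign = side of CL): 1:-C, 2:-C, 3:-C, 4:+C, 5:+C, 6:-B, 7:-C, 8:-B, 9:+C, 10:+C, 11:-B, 12:+*
Rule 1 (one point beyond the 3σ limits) is satisfied at point 12.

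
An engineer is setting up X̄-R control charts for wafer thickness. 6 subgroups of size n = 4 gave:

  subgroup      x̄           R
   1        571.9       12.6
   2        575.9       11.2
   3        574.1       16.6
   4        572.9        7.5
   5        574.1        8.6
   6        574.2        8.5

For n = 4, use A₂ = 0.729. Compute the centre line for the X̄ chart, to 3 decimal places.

X̄̄ = (571.9 + 575.9 + 574.1 + 572.9 + 574.1 + 574.2) / 6 = 3443.1000 / 6 = 573.8500
CL = X̄̄ = 573.8500

573.850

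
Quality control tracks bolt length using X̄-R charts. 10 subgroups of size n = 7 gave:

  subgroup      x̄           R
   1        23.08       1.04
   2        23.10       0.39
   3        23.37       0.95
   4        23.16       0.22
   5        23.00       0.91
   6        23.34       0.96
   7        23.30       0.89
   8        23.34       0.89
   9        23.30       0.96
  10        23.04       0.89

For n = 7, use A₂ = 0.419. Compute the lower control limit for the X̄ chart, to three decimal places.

22.864

X̄̄ = (23.08 + 23.10 + 23.37 + 23.16 + 23.00 + 23.34 + 23.30 + 23.34 + 23.30 + 23.04) / 10 = 232.0300 / 10 = 23.2030
R̄ = (1.04 + 0.39 + 0.95 + 0.22 + 0.91 + 0.96 + 0.89 + 0.89 + 0.96 + 0.89) / 10 = 8.1000 / 10 = 0.8100
LCL = X̄̄ − A₂·R̄ = 23.2030 − 0.419 × 0.8100 = 22.8636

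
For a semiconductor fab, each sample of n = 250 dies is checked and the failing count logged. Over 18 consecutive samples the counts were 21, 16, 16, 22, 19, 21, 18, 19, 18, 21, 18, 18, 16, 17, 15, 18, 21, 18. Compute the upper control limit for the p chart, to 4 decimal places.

p̄ = Σdᵢ / (k·n) = 332 / (18 × 250) = 0.07378
UCL = p̄ + 3·√(p̄(1−p̄)/n) = 0.07378 + 3 × √(0.07378×0.92622/250) = 0.07378 + 3 × 0.01653 = 0.12338

0.1234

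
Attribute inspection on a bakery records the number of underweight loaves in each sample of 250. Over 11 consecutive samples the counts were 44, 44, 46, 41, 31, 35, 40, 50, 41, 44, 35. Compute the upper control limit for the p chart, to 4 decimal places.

p̄ = Σdᵢ / (k·n) = 451 / (11 × 250) = 0.16400
UCL = p̄ + 3·√(p̄(1−p̄)/n) = 0.16400 + 3 × √(0.16400×0.83600/250) = 0.16400 + 3 × 0.02342 = 0.23425

0.2343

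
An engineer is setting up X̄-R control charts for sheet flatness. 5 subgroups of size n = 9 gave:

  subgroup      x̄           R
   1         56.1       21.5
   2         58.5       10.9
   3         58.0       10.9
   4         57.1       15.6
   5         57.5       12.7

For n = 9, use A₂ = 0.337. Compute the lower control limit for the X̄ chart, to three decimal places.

X̄̄ = (56.1 + 58.5 + 58.0 + 57.1 + 57.5) / 5 = 287.2000 / 5 = 57.4400
R̄ = (21.5 + 10.9 + 10.9 + 15.6 + 12.7) / 5 = 71.6000 / 5 = 14.3200
LCL = X̄̄ − A₂·R̄ = 57.4400 − 0.337 × 14.3200 = 52.6142

52.614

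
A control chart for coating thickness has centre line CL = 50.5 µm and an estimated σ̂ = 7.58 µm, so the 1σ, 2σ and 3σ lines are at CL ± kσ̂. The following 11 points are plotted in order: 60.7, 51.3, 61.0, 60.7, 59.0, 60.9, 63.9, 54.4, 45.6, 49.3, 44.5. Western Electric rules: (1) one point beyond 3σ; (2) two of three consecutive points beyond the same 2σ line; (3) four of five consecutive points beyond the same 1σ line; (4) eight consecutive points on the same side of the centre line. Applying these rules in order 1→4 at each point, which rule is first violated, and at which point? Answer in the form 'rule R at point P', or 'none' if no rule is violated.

Zone of each point (C = within 1σ̂, B = 1σ̂–2σ̂, A = 2σ̂–3σ̂, * = beyond 3σ̂; sign = side of CL): 1:+B, 2:+C, 3:+B, 4:+B, 5:+B, 6:+B, 7:+B, 8:+C, 9:-C, 10:-C, 11:-C
Rule 3 (four of five consecutive points beyond the same 1σ limit) is satisfied at point 5.

rule 3 at point 5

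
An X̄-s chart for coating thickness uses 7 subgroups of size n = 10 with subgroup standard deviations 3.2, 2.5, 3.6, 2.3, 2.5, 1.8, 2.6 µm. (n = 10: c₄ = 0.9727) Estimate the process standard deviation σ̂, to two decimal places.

2.72

s̄ = (3.2 + 2.5 + 3.6 + 2.3 + 2.5 + 1.8 + 2.6) / 7 = 2.6429
σ̂ = s̄ / c₄ = 2.6429 / 0.9727 = 2.7170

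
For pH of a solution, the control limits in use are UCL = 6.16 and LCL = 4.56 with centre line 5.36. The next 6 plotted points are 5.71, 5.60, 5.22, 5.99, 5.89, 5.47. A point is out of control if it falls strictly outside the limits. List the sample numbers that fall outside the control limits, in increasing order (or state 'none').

none

All 6 points lie within [4.56, 6.16].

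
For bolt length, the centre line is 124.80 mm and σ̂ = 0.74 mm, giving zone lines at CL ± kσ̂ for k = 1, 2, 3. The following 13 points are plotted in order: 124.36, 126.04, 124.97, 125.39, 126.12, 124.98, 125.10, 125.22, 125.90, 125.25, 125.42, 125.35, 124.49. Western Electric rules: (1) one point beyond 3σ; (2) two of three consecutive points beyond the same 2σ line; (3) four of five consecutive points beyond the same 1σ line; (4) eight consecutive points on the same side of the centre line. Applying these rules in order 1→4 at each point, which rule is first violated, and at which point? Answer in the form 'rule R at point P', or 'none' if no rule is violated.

rule 4 at point 9

Zone of each point (C = within 1σ̂, B = 1σ̂–2σ̂, A = 2σ̂–3σ̂, * = beyond 3σ̂; sign = side of CL): 1:-C, 2:+B, 3:+C, 4:+C, 5:+B, 6:+C, 7:+C, 8:+C, 9:+B, 10:+C, 11:+C, 12:+C, 13:-C
Rule 4 (eight consecutive points on the same side of the centre line) is satisfied at point 9.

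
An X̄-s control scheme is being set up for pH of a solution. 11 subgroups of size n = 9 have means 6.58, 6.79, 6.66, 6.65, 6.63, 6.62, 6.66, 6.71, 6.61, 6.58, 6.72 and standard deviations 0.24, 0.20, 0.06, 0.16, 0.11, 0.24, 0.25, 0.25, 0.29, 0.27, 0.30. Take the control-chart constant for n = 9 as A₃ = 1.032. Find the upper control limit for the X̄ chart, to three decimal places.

6.878

X̄̄ = (6.58 + 6.79 + 6.66 + 6.65 + 6.63 + 6.62 + 6.66 + 6.71 + 6.61 + 6.58 + 6.72) / 11 = 6.6555
s̄ = (0.24 + 0.20 + 0.06 + 0.16 + 0.11 + 0.24 + 0.25 + 0.25 + 0.29 + 0.27 + 0.30) / 11 = 0.2155
UCL = X̄̄ + A₃·s̄ = 6.6555 + 1.032 × 0.2155 = 6.8778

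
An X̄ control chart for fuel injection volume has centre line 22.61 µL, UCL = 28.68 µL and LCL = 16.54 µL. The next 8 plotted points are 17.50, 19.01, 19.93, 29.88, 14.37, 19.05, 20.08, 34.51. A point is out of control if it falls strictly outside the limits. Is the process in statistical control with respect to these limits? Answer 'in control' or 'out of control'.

Compare each point to [16.54, 28.68]: sample 4 = 29.88 > UCL; sample 5 = 14.37 < LCL; sample 8 = 34.51 > UCL.

out of control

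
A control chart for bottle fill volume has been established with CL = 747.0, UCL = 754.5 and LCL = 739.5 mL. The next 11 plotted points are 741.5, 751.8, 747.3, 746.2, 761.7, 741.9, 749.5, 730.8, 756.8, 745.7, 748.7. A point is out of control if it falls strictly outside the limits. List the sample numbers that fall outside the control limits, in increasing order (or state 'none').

Compare each point to [739.5, 754.5]: sample 5 = 761.7 > UCL; sample 8 = 730.8 < LCL; sample 9 = 756.8 > UCL.

5, 8, 9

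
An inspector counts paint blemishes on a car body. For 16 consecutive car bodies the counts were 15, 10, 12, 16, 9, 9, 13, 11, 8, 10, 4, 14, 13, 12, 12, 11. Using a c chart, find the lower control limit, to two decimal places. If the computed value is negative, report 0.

1.15

c̄ = (15 + 10 + 12 + 16 + 9 + 9 + 13 + 11 + 8 + 10 + 4 + 14 + 13 + 12 + 12 + 11) / 16 = 179 / 16 = 11.1875
LCL = c̄ − 3√c̄ = 11.1875 − 3 × 3.3448 = 1.1532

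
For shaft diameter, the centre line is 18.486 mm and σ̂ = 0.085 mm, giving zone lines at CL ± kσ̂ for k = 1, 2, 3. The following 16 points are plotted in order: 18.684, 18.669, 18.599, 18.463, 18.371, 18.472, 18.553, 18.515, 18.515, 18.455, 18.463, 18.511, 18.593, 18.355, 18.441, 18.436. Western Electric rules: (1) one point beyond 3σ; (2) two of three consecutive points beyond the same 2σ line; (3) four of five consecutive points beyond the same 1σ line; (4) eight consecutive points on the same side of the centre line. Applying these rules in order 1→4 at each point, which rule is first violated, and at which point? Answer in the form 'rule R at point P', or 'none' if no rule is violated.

rule 2 at point 2

Zone of each point (C = within 1σ̂, B = 1σ̂–2σ̂, A = 2σ̂–3σ̂, * = beyond 3σ̂; sign = side of CL): 1:+A, 2:+A, 3:+B, 4:-C, 5:-B, 6:-C, 7:+C, 8:+C, 9:+C, 10:-C, 11:-C, 12:+C, 13:+B, 14:-B, 15:-C, 16:-C
Rule 2 (two of three consecutive points beyond the same 2σ limit) is satisfied at point 2.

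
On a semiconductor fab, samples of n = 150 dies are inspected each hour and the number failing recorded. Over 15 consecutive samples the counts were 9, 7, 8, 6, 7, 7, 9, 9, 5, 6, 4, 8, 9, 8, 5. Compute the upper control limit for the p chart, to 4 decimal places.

0.0997

p̄ = Σdᵢ / (k·n) = 107 / (15 × 150) = 0.04756
UCL = p̄ + 3·√(p̄(1−p̄)/n) = 0.04756 + 3 × √(0.04756×0.95244/150) = 0.04756 + 3 × 0.01738 = 0.09969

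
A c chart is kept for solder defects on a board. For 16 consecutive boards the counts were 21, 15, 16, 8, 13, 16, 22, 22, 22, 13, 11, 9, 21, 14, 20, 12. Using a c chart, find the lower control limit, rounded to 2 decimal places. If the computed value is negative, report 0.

3.96

c̄ = (21 + 15 + 16 + 8 + 13 + 16 + 22 + 22 + 22 + 13 + 11 + 9 + 21 + 14 + 20 + 12) / 16 = 255 / 16 = 15.9375
LCL = c̄ − 3√c̄ = 15.9375 − 3 × 3.9922 = 3.9610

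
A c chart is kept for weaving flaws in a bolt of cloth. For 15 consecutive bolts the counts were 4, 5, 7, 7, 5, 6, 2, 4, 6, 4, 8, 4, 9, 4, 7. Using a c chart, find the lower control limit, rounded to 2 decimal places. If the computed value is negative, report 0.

c̄ = (4 + 5 + 7 + 7 + 5 + 6 + 2 + 4 + 6 + 4 + 8 + 4 + 9 + 4 + 7) / 15 = 82 / 15 = 5.4667
LCL = c̄ − 3√c̄ = 5.4667 − 3 × 2.3381 = -1.5476 → 0 (cannot be negative)

0.00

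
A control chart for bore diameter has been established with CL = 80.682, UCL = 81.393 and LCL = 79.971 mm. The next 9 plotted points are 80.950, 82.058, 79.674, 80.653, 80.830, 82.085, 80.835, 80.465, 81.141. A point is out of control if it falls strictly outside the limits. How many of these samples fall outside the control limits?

3

Compare each point to [79.971, 81.393]: sample 2 = 82.058 > UCL; sample 3 = 79.674 < LCL; sample 6 = 82.085 > UCL.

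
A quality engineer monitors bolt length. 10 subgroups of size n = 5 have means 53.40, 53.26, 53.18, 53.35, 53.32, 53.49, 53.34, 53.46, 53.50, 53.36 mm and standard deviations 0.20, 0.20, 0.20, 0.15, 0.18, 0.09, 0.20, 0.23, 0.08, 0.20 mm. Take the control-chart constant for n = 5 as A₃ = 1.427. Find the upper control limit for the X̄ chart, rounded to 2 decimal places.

53.61

X̄̄ = (53.40 + 53.26 + 53.18 + 53.35 + 53.32 + 53.49 + 53.34 + 53.46 + 53.50 + 53.36) / 10 = 53.3660
s̄ = (0.20 + 0.20 + 0.20 + 0.15 + 0.18 + 0.09 + 0.20 + 0.23 + 0.08 + 0.20) / 10 = 0.1730
UCL = X̄̄ + A₃·s̄ = 53.3660 + 1.427 × 0.1730 = 53.6129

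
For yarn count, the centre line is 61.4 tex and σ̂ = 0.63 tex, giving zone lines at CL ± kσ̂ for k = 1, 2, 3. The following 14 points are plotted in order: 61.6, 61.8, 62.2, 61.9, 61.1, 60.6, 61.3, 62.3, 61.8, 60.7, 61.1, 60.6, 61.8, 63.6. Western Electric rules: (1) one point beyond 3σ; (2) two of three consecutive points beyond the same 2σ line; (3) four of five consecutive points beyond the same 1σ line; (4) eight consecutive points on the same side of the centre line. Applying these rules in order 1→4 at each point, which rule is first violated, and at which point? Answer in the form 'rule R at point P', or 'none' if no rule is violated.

Zone of each point (C = within 1σ̂, B = 1σ̂–2σ̂, A = 2σ̂–3σ̂, * = beyond 3σ̂; sign = side of CL): 1:+C, 2:+C, 3:+B, 4:+C, 5:-C, 6:-B, 7:-C, 8:+B, 9:+C, 10:-B, 11:-C, 12:-B, 13:+C, 14:+*
Rule 1 (one point beyond the 3σ limits) is satisfied at point 14.

rule 1 at point 14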